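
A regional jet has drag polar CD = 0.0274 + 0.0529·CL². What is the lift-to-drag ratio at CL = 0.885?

L/D = 12.9

CD = 0.0274 + 0.0529 × 0.885² = 0.06883
L/D = CL/CD = 0.885 / 0.06883 = 12.9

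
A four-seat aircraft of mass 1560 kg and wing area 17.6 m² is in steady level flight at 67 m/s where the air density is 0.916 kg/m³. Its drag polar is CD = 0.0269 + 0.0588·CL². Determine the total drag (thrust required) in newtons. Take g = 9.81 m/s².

D = 1350 N

In steady level flight, lift balances weight: W = mg = 1560 × 9.81 = 15304 N.
q = ½ρv² = ½ × 0.916 × 67² = 2056 Pa.
CL = 2W/(ρv²S) = 2×15304/(0.916×67²×17.6) = 0.4229.
CD = 0.0269 + 0.0588 × 0.4229² = 0.03742.
D = q·S·CD = 2056 × 17.6 × 0.03742 = 1354 N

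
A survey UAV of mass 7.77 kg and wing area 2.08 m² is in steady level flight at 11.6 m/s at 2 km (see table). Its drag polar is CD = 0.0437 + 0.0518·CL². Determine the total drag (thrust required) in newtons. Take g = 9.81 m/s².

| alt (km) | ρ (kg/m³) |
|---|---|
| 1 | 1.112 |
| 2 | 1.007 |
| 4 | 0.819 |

At 2 km, from the table: ρ = 1.007 kg/m³.
Weight W = mg = 7.77 × 9.81 = 76.224 N; in level flight L = W.
Dynamic pressure q = 0.5 × 1.007 × 11.6² = 67.75 Pa.
CL = 2W/(ρv²S) = 2×76.224/(1.007×11.6²×2.08) = 0.5409.
CD = 0.0437 + 0.0518 × 0.5409² = 0.05885.
D = q·S·CD = 67.75 × 2.08 × 0.05885 = 8.294 N

D = 8.29 N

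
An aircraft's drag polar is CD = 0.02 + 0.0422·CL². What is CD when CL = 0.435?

CD = 0.028

CD = 0.02 + 0.0422 × 0.435² = 0.02 + 0.007985 = 0.028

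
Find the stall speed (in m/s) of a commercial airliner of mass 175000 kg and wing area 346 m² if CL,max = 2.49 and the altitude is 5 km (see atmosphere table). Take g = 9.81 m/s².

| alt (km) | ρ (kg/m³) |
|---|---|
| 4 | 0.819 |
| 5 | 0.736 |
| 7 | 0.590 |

V_stall = 73.6 m/s

At 5 km, from the table: ρ = 0.736 kg/m³.
At stall, lift equals weight: L = W = m·g = 175000 × 9.81 = 1.717×10^6 N.
V_stall = √(2W/(ρ·S·CL,max)) = √(2 × 1.717×10^6 / (0.736 × 346 × 2.49))
V_stall = √5415 = 73.6 m/s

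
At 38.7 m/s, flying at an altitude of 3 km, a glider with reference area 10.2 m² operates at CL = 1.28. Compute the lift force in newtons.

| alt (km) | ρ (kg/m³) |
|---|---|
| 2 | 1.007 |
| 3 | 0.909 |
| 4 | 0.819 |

L = 8890 N

At 3 km, from the table: ρ = 0.909 kg/m³.
Dynamic pressure q = ½ρv² = ½ × 0.909 × 38.7² = 680.7 Pa.
L = q·S·CL = 680.7 × 10.2 × 1.28 = 8890 N ≈ 8.89 kN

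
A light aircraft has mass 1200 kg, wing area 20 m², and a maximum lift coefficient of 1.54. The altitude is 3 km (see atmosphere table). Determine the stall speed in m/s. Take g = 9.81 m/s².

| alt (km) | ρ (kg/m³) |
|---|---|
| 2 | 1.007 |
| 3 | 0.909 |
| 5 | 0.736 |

V_stall = 29 m/s

At 3 km, from the table: ρ = 0.909 kg/m³.
At stall, lift equals weight: L = W = m·g = 1200 × 9.81 = 11770 N.
V_stall = √(2W/(ρ·S·CL,max)) = √(2 × 11770 / (0.909 × 20 × 1.54))
V_stall = √840.9 = 29 m/s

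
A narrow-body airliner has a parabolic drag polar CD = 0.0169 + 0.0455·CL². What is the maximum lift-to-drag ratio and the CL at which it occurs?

For CD = CD0 + K·CL², (L/D)max occurs at CL* = √(CD0/K) and equals 1/(2√(K·CD0)).
(L/D)max = 1/(2√(0.0455 × 0.0169)) = 1/(2 × 0.02773) = 18
CL* = √(0.0169/0.0455) = 0.609

(L/D)max = 18, at CL = 0.609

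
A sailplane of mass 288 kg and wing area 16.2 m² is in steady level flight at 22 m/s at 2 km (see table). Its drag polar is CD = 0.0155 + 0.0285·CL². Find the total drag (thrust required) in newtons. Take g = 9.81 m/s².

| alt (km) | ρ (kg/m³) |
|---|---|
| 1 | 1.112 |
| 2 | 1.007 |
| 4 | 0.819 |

D = 119 N

At 2 km, from the table: ρ = 1.007 kg/m³.
In steady level flight, lift balances weight: W = mg = 288 × 9.81 = 2825.3 N.
Dynamic pressure q = 0.5 × 1.007 × 22² = 243.7 Pa.
CL = 2W/(ρv²S) = 2×2825.3/(1.007×22²×16.2) = 0.7157.
CD = 0.0155 + 0.0285 × 0.7157² = 0.0301.
D = q·S·CD = 243.7 × 16.2 × 0.0301 = 118.8 N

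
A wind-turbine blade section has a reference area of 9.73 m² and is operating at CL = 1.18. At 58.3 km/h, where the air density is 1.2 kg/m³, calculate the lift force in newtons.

Convert speed: v = 58.3 km/h ÷ 3.6 = 16.19 m/s.
Dynamic pressure q = ½ρv² = ½ × 1.2 × 16.19² = 157.4 Pa.
L = q·S·CL = 157.4 × 9.73 × 1.18 = 1810 N

L = 1810 N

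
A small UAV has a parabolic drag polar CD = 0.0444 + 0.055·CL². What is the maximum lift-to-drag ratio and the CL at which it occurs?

For CD = CD0 + K·CL², (L/D)max occurs at CL* = √(CD0/K) and equals 1/(2√(K·CD0)).
(L/D)max = 1/(2√(0.055 × 0.0444)) = 1/(2 × 0.04942) = 10.1
CL* = √(0.0444/0.055) = 0.898

(L/D)max = 10.1, at CL = 0.898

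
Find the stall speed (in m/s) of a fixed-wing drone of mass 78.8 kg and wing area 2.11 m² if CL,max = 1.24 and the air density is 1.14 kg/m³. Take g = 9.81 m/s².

Stall occurs when L = W at CL,max. W = mg = 78.8 × 9.81 = 773 N.
V_stall = √(2W/(ρ·S·CL,max)) = √(2 × 773 / (1.14 × 2.11 × 1.24))
V_stall = √518.3 = 22.8 m/s

V_stall = 22.8 m/s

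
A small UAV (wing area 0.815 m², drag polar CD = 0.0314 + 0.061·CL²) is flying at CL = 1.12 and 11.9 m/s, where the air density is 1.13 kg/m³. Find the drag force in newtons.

D = 7.04 N

CD = 0.0314 + 0.061 × 1.12² = 0.1079
D = ½ρv²S·CD = ½ × 1.13 × 11.9² × 0.815 × 0.1079 = 7.04 N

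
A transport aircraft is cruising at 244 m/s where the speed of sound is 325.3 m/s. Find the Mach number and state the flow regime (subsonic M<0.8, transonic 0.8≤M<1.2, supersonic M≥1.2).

M = v/a = 244 / 325.3 = 0.75
M = 0.75 → subsonic.

M = 0.75 (subsonic)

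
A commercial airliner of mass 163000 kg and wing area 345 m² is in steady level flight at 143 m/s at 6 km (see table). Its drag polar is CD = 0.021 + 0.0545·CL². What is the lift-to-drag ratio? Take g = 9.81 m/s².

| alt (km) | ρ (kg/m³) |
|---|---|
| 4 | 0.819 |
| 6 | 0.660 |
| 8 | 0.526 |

L/D = 14.7

At 6 km, from the table: ρ = 0.660 kg/m³.
In steady level flight, lift balances weight: W = mg = 163000 × 9.81 = 1.599×10^6 N.
q = ½ρv² = ½ × 0.66 × 143² = 6748 Pa.
Required CL = L/(qS) = 1.599×10^6/(6748·345) = 0.6868.
CD = 0.021 + 0.0545 × 0.6868² = 0.04671.
L/D = CL/CD = 0.6868 / 0.04671 = 14.7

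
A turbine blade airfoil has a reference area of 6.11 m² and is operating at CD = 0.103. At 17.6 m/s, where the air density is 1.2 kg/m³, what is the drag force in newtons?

D = 117 N

D = ½ρv²S·CD = ½ × 1.2 × 17.6² × 6.11 × 0.103 = 117 N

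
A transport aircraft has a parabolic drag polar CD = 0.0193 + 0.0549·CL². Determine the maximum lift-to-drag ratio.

For CD = CD0 + K·CL², (L/D)max occurs at CL* = √(CD0/K) and equals 1/(2√(K·CD0)).
(L/D)max = 1/(2√(0.0549 × 0.0193)) = 1/(2 × 0.03255) = 15.4

(L/D)max = 15.4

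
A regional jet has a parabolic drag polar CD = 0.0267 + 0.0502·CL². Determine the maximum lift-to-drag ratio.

(L/D)max = 13.7

For CD = CD0 + K·CL², (L/D)max occurs at CL* = √(CD0/K) and equals 1/(2√(K·CD0)).
(L/D)max = 1/(2√(0.0502 × 0.0267)) = 1/(2 × 0.03661) = 13.7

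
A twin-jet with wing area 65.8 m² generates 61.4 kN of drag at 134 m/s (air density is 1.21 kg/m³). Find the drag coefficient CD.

CD = 0.0859

From D = ½ρv²S·CD, rearranging gives CD = 2D/(ρv²S).
CD = 2 × 61400 / (1.21 × 134² × 65.8) = 0.0859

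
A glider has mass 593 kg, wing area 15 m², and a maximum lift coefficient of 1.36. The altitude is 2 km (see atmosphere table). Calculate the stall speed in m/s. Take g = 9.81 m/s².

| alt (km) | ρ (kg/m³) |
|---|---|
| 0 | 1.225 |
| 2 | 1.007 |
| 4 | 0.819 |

V_stall = 23.8 m/s

At 2 km, from the table: ρ = 1.007 kg/m³.
At stall, lift equals weight: L = W = m·g = 593 × 9.81 = 5817 N.
V_stall = √(2W/(ρ·S·CL,max)) = √(2 × 5817 / (1.007 × 15 × 1.36))
V_stall = √566.4 = 23.8 m/s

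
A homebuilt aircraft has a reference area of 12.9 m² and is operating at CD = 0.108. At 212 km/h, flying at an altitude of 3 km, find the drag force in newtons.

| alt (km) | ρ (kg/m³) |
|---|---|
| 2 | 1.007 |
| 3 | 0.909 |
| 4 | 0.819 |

D = 2200 N

At 3 km, from the table: ρ = 0.909 kg/m³.
Convert speed: v = 212 km/h ÷ 3.6 = 58.89 m/s.
Dynamic pressure q = ½ρv² = ½ × 0.909 × 58.89² = 1576 Pa.
D = q·S·CD = 1576 × 12.9 × 0.108 = 2200 N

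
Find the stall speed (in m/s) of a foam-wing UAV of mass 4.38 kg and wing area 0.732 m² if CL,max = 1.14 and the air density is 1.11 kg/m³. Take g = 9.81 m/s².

V_stall = 9.63 m/s

Weight W = mg = 4.38 × 9.81 = 42.97 N.
From L = ½ρV²S·CL,max = W: V_stall = √(2W/(ρSCL,max)) = √(2·42.97/(1.11·0.732·1.14))
V_stall = √92.78 = 9.63 m/s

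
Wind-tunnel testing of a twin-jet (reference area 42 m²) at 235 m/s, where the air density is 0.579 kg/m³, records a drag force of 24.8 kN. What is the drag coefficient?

CD = 0.0369

From D = ½ρv²S·CD, rearranging gives CD = 2D/(ρv²S).
CD = 2 × 24800 / (0.579 × 235² × 42) = 0.0369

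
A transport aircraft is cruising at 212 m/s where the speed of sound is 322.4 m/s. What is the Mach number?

M = v/a = 212 / 322.4 = 0.658

M = 0.658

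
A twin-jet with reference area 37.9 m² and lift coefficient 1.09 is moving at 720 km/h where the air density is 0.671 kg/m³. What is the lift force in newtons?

L = 5.54×10^5 N

Convert speed: v = 720 km/h ÷ 3.6 = 200 m/s.
Dynamic pressure q = ½ρv² = ½ × 0.671 × 200² = 13420 Pa.
L = q·S·CL = 13420 × 37.9 × 1.09 = 5.54×10^5 N ≈ 554 kN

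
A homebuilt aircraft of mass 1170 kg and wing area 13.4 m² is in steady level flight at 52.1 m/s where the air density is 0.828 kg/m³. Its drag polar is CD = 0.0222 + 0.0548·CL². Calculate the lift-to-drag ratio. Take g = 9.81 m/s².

In steady level flight, lift balances weight: W = mg = 1170 × 9.81 = 11478 N.
Dynamic pressure q = 0.5 × 0.828 × 52.1² = 1124 Pa.
Required CL = L/(qS) = 11478/(1124·13.4) = 0.7622.
CD = 0.0222 + 0.0548 × 0.7622² = 0.05404.
L/D = CL/CD = 0.7622 / 0.05404 = 14.1

L/D = 14.1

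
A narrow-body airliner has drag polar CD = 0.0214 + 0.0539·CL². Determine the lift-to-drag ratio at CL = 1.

L/D = 13.3

CD = 0.0214 + 0.0539 × 1² = 0.0753
L/D = CL/CD = 1 / 0.0753 = 13.3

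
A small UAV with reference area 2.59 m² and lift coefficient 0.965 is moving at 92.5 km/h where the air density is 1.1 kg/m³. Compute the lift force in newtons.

L = 908 N

Convert speed: v = 92.5 km/h ÷ 3.6 = 25.69 m/s.
Dynamic pressure q = ½ρv² = ½ × 1.1 × 25.69² = 363.1 Pa.
L = q·S·CL = 363.1 × 2.59 × 0.965 = 908 N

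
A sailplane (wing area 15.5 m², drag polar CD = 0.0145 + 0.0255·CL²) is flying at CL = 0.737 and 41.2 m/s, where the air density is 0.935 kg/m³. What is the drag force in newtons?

D = 349 N

CD = 0.0145 + 0.0255 × 0.737² = 0.02835
D = ½ρv²S·CD = ½ × 0.935 × 41.2² × 15.5 × 0.02835 = 349 N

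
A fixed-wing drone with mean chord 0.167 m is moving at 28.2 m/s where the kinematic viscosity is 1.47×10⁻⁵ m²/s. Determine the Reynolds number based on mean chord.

Re = v·c/ν = 28.2 × 0.167 / (1.47×10⁻⁵) = 3.2×10^5

Re = 3.2×10^5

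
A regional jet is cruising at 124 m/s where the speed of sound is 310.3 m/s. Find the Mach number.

M = 0.4

M = v/a = 124 / 310.3 = 0.4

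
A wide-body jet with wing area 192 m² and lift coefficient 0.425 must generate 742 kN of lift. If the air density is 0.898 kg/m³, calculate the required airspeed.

v = 142 m/s

L = ½ρv²S·CL ⇒ v = √(2L/(ρ·S·CL))
v = √(2 × 7.42×10^5 / (0.898 × 192 × 0.425)) = √20250 = 142 m/s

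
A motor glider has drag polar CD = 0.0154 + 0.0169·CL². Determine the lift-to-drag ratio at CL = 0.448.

CD = 0.0154 + 0.0169 × 0.448² = 0.01879
L/D = CL/CD = 0.448 / 0.01879 = 23.8

L/D = 23.8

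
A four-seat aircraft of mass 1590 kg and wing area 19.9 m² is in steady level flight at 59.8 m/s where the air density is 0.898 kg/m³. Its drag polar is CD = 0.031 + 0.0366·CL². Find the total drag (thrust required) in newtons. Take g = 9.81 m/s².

Weight W = mg = 1590 × 9.81 = 15598 N; in level flight L = W.
q = ½ρv² = ½ × 0.898 × 59.8² = 1606 Pa.
CL = W/(q·S) = 15598 / (1606 × 19.9) = 0.4882.
CD = 0.031 + 0.0366 × 0.4882² = 0.03972.
D = q·S·CD = 1606 × 19.9 × 0.03972 = 1269 N

D = 1270 N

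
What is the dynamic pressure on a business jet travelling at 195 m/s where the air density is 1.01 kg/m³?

q = 19200 Pa

q = ½ρv² = ½ × 1.01 × 195² = 19200 Pa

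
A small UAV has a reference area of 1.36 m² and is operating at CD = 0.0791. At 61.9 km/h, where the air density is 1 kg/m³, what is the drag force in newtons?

D = 15.9 N

Convert speed: v = 61.9 km/h ÷ 3.6 = 17.19 m/s.
D = ½ρv²S·CD = ½ × 1 × 17.19² × 1.36 × 0.0791 = 15.9 N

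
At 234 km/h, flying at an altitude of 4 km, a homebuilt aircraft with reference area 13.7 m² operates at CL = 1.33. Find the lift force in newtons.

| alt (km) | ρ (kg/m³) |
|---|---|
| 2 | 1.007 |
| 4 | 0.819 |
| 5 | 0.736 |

L = 31500 N

At 4 km, from the table: ρ = 0.819 kg/m³.
Convert speed: v = 234 km/h ÷ 3.6 = 65 m/s.
Dynamic pressure q = ½ρv² = ½ × 0.819 × 65² = 1730 Pa.
L = q·S·CL = 1730 × 13.7 × 1.33 = 31500 N ≈ 31.5 kN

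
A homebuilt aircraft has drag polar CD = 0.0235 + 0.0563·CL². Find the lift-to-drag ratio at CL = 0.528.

CD = 0.0235 + 0.0563 × 0.528² = 0.0392
L/D = CL/CD = 0.528 / 0.0392 = 13.5

L/D = 13.5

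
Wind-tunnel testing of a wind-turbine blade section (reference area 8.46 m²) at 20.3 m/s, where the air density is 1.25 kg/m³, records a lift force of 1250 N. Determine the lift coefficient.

From L = ½ρv²S·CL, rearranging gives CL = 2L/(ρv²S).
CL = 2 × 1250 / (1.25 × 20.3² × 8.46) = 0.574

CL = 0.574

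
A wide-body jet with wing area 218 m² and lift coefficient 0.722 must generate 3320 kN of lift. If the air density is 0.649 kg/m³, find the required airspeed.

v = 255 m/s

L = ½ρv²S·CL ⇒ v = √(2L/(ρ·S·CL))
v = √(2 × 3.32×10^6 / (0.649 × 218 × 0.722)) = √65000 = 255 m/s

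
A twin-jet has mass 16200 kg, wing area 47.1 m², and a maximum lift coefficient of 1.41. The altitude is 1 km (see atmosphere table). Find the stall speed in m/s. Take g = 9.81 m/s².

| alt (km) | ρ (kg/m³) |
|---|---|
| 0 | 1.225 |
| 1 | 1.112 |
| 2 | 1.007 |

V_stall = 65.6 m/s

At 1 km, from the table: ρ = 1.112 kg/m³.
Weight W = mg = 16200 × 9.81 = 1.589×10^5 N.
V_stall = √(2W/(ρ·S·CL,max)) = √(2 × 1.589×10^5 / (1.112 × 47.1 × 1.41))
V_stall = √4304 = 65.6 m/s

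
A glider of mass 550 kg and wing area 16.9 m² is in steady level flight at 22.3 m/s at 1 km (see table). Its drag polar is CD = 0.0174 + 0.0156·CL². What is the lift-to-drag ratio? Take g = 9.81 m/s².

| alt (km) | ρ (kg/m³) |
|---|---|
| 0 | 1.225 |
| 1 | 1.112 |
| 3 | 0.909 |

At 1 km, from the table: ρ = 1.112 kg/m³.
Level flight ⇒ L = W = m·g = 550 × 9.81 = 5395.5 N.
Dynamic pressure q = 0.5 × 1.112 × 22.3² = 276.5 Pa.
CL = W/(q·S) = 5395.5 / (276.5 × 16.9) = 1.155.
CD = 0.0174 + 0.0156 × 1.155² = 0.0382.
L/D = CL/CD = 1.155 / 0.0382 = 30.2

L/D = 30.2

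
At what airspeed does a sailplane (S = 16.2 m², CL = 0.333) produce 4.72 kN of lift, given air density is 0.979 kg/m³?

L = ½ρv²S·CL ⇒ v = √(2L/(ρ·S·CL))
v = √(2 × 4720 / (0.979 × 16.2 × 0.333)) = √1787 = 42.3 m/s

v = 42.3 m/s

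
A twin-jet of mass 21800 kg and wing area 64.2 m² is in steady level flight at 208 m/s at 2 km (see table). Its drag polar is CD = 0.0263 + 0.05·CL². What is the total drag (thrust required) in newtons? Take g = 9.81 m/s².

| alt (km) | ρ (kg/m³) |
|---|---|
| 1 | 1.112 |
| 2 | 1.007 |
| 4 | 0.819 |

At 2 km, from the table: ρ = 1.007 kg/m³.
Level flight ⇒ L = W = m·g = 21800 × 9.81 = 2.1386×10^5 N.
q = ½ρv² = ½ × 1.007 × 208² = 21780 Pa.
CL = 2W/(ρv²S) = 2×2.1386×10^5/(1.007×208²×64.2) = 0.1529.
CD = 0.0263 + 0.05 × 0.1529² = 0.02747.
D = q·S·CD = 21780 × 64.2 × 0.02747 = 38420 N

D = 38400 N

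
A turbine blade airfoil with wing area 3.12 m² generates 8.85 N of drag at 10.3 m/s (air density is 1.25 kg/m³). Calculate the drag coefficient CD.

From D = ½ρv²S·CD, rearranging gives CD = 2D/(ρv²S).
CD = 2 × 8.85 / (1.25 × 10.3² × 3.12) = 0.0428

CD = 0.0428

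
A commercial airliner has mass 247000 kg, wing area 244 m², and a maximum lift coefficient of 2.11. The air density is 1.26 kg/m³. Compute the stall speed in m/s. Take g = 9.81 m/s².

Stall occurs when L = W at CL,max. W = mg = 247000 × 9.81 = 2.423×10^6 N.
From L = ½ρV²S·CL,max = W: V_stall = √(2W/(ρSCL,max)) = √(2·2.423×10^6/(1.26·244·2.11))
V_stall = √7471 = 86.4 m/s

V_stall = 86.4 m/s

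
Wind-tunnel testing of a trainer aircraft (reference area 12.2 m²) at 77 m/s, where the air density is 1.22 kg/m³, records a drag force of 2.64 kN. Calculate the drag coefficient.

From D = ½ρv²S·CD, rearranging gives CD = 2D/(ρv²S).
CD = 2 × 2640 / (1.22 × 77² × 12.2) = 0.0598

CD = 0.0598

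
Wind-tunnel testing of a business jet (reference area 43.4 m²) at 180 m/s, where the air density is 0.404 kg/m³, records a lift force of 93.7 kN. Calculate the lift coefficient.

CL = 0.33

From L = ½ρv²S·CL, rearranging gives CL = 2L/(ρv²S).
CL = 2 × 93700 / (0.404 × 180² × 43.4) = 0.33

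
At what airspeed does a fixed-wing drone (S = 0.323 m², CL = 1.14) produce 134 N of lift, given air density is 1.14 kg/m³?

v = 25.3 m/s

L = ½ρv²S·CL ⇒ v = √(2L/(ρ·S·CL))
v = √(2 × 134 / (1.14 × 0.323 × 1.14)) = √638.4 = 25.3 m/s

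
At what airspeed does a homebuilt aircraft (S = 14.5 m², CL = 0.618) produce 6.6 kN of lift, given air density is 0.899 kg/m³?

L = ½ρv²S·CL ⇒ v = √(2L/(ρ·S·CL))
v = √(2 × 6600 / (0.899 × 14.5 × 0.618)) = √1639 = 40.5 m/s

v = 40.5 m/s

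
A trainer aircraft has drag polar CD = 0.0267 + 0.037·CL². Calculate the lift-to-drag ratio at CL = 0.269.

L/D = 9.16

CD = 0.0267 + 0.037 × 0.269² = 0.02938
L/D = CL/CD = 0.269 / 0.02938 = 9.16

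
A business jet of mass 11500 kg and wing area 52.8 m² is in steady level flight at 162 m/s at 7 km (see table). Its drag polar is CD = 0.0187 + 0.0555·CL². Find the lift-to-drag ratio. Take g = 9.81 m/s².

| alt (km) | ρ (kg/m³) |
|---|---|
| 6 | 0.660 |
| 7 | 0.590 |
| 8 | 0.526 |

L/D = 12

At 7 km, from the table: ρ = 0.590 kg/m³.
Weight W = mg = 11500 × 9.81 = 1.1282×10^5 N; in level flight L = W.
q = ½ρv² = ½ × 0.59 × 162² = 7742 Pa.
CL = W/(q·S) = 1.1282×10^5 / (7742 × 52.8) = 0.276.
CD = 0.0187 + 0.0555 × 0.276² = 0.02293.
L/D = CL/CD = 0.276 / 0.02293 = 12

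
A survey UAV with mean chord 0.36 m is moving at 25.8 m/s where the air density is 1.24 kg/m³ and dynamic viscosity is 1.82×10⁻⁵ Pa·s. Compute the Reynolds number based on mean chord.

Re = ρ·v·c/μ = 1.24 × 25.8 × 0.36 / (1.82×10⁻⁵) = 6.33×10^5

Re = 6.33×10^5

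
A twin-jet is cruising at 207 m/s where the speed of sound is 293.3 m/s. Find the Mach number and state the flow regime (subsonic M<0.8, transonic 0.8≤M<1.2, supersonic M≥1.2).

M = v/a = 207 / 293.3 = 0.706
M = 0.706 → subsonic.

M = 0.706 (subsonic)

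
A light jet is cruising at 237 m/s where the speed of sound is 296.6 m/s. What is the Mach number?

M = v/a = 237 / 296.6 = 0.799

M = 0.799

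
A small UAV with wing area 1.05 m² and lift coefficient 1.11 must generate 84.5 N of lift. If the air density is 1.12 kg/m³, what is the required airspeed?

v = 11.4 m/s

L = ½ρv²S·CL ⇒ v = √(2L/(ρ·S·CL))
v = √(2 × 84.5 / (1.12 × 1.05 × 1.11)) = √129.5 = 11.4 m/s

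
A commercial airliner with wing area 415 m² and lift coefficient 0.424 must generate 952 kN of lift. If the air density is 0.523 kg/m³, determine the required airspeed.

L = ½ρv²S·CL ⇒ v = √(2L/(ρ·S·CL))
v = √(2 × 9.52×10^5 / (0.523 × 415 × 0.424)) = √20690 = 144 m/s

v = 144 m/s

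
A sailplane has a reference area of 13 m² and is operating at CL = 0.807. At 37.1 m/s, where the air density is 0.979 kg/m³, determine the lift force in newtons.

Dynamic pressure q = ½ρv² = ½ × 0.979 × 37.1² = 673.8 Pa.
L = q·S·CL = 673.8 × 13 × 0.807 = 7070 N ≈ 7.07 kN

L = 7070 N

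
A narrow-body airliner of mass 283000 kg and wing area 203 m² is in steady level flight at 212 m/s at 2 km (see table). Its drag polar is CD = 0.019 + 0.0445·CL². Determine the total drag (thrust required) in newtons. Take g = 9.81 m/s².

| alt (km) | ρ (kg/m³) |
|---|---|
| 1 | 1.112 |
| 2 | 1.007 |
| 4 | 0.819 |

At 2 km, from the table: ρ = 1.007 kg/m³.
Weight W = mg = 283000 × 9.81 = 2.7762×10^6 N; in level flight L = W.
Dynamic pressure q = 0.5 × 1.007 × 212² = 22630 Pa.
Required CL = L/(qS) = 2.7762×10^6/(22630·203) = 0.6043.
CD = 0.019 + 0.0445 × 0.6043² = 0.03525.
D = q·S·CD = 22630 × 203 × 0.03525 = 1.619×10^5 N

D = 1.62×10^5 N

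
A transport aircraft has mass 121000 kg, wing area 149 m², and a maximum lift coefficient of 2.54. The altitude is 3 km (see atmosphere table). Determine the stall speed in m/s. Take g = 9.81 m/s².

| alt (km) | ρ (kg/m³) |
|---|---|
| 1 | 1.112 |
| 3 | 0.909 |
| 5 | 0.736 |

V_stall = 83.1 m/s

At 3 km, from the table: ρ = 0.909 kg/m³.
Stall occurs when L = W at CL,max. W = mg = 121000 × 9.81 = 1.187×10^6 N.
V_stall = √(2W/(ρ·S·CL,max)) = √(2 × 1.187×10^6 / (0.909 × 149 × 2.54))
V_stall = √6901 = 83.1 m/s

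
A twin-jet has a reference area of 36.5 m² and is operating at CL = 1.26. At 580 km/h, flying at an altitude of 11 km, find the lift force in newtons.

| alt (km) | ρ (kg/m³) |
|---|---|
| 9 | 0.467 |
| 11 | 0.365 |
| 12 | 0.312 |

At 11 km, from the table: ρ = 0.365 kg/m³.
Convert speed: v = 580 km/h ÷ 3.6 = 161.1 m/s.
Dynamic pressure q = ½ρv² = ½ × 0.365 × 161.1² = 4737 Pa.
L = q·S·CL = 4737 × 36.5 × 1.26 = 2.18×10^5 N ≈ 218 kN

L = 2.18×10^5 N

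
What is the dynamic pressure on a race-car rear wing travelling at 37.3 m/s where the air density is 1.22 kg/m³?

q = ½ρv² = ½ × 1.22 × 37.3² = 849 Pa

q = 849 Pa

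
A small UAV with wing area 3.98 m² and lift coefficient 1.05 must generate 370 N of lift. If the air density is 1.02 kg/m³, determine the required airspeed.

v = 13.2 m/s

L = ½ρv²S·CL ⇒ v = √(2L/(ρ·S·CL))
v = √(2 × 370 / (1.02 × 3.98 × 1.05)) = √173.6 = 13.2 m/s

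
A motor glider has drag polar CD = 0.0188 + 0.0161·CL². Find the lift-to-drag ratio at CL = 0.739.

CD = 0.0188 + 0.0161 × 0.739² = 0.02759
L/D = CL/CD = 0.739 / 0.02759 = 26.8

L/D = 26.8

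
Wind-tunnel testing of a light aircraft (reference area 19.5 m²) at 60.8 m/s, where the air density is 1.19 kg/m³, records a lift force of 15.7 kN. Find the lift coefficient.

From L = ½ρv²S·CL, rearranging gives CL = 2L/(ρv²S).
CL = 2 × 15700 / (1.19 × 60.8² × 19.5) = 0.366

CL = 0.366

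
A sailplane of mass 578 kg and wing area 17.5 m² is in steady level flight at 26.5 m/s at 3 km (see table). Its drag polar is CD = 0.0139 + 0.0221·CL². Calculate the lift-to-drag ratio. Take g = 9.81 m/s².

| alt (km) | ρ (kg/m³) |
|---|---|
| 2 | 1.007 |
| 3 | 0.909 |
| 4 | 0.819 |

L/D = 27.7

At 3 km, from the table: ρ = 0.909 kg/m³.
In steady level flight, lift balances weight: W = mg = 578 × 9.81 = 5670.2 N.
q = ½ρv² = ½ × 0.909 × 26.5² = 319.2 Pa.
Required CL = L/(qS) = 5670.2/(319.2·17.5) = 1.015.
CD = 0.0139 + 0.0221 × 1.015² = 0.03668.
L/D = CL/CD = 1.015 / 0.03668 = 27.7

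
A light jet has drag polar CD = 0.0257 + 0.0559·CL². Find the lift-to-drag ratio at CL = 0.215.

CD = 0.0257 + 0.0559 × 0.215² = 0.02828
L/D = CL/CD = 0.215 / 0.02828 = 7.6

L/D = 7.6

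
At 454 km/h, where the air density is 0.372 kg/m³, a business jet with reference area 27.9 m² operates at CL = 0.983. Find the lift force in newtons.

L = 81100 N

Convert speed: v = 454 km/h ÷ 3.6 = 126.1 m/s.
L = ½ρv²S·CL = ½ × 0.372 × 126.1² × 27.9 × 0.983 = 81100 N ≈ 81.1 kN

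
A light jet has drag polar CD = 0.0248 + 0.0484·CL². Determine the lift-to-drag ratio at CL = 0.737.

CD = 0.0248 + 0.0484 × 0.737² = 0.05109
L/D = CL/CD = 0.737 / 0.05109 = 14.4

L/D = 14.4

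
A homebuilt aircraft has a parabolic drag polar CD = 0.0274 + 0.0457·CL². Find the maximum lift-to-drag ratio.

(L/D)max = 14.1

For CD = CD0 + K·CL², (L/D)max occurs at CL* = √(CD0/K) and equals 1/(2√(K·CD0)).
(L/D)max = 1/(2√(0.0457 × 0.0274)) = 1/(2 × 0.03539) = 14.1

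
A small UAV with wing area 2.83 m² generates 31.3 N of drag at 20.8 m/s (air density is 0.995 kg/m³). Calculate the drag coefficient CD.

From D = ½ρv²S·CD, rearranging gives CD = 2D/(ρv²S).
CD = 2 × 31.3 / (0.995 × 20.8² × 2.83) = 0.0514

CD = 0.0514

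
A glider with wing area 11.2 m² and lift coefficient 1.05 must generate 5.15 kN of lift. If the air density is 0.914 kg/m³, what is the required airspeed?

L = ½ρv²S·CL ⇒ v = √(2L/(ρ·S·CL))
v = √(2 × 5150 / (0.914 × 11.2 × 1.05)) = √958.3 = 31 m/s

v = 31 m/s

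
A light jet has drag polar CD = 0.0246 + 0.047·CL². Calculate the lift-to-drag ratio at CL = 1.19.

CD = 0.0246 + 0.047 × 1.19² = 0.09116
L/D = CL/CD = 1.19 / 0.09116 = 13.1

L/D = 13.1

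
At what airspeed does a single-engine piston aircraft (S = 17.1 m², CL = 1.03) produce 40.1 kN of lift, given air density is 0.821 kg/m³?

v = 74.5 m/s

L = ½ρv²S·CL ⇒ v = √(2L/(ρ·S·CL))
v = √(2 × 40100 / (0.821 × 17.1 × 1.03)) = √5546 = 74.5 m/s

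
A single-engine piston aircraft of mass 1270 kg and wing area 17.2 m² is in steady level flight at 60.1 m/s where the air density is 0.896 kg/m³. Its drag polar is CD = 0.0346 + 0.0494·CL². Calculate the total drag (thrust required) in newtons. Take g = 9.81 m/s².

D = 1240 N

Weight W = mg = 1270 × 9.81 = 12459 N; in level flight L = W.
Dynamic pressure q = 0.5 × 0.896 × 60.1² = 1618 Pa.
CL = 2W/(ρv²S) = 2×12459/(0.896×60.1²×17.2) = 0.4476.
CD = 0.0346 + 0.0494 × 0.4476² = 0.0445.
D = q·S·CD = 1618 × 17.2 × 0.0445 = 1239 N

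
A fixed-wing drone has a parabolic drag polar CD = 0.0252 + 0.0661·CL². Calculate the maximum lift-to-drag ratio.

For CD = CD0 + K·CL², (L/D)max occurs at CL* = √(CD0/K) and equals 1/(2√(K·CD0)).
(L/D)max = 1/(2√(0.0661 × 0.0252)) = 1/(2 × 0.04081) = 12.3

(L/D)max = 12.3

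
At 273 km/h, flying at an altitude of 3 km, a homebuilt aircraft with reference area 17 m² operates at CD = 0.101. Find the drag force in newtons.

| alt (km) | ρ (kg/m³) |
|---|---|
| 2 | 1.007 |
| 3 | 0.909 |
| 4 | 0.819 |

D = 4490 N

At 3 km, from the table: ρ = 0.909 kg/m³.
Convert speed: v = 273 km/h ÷ 3.6 = 75.83 m/s.
D = ½ρv²S·CD = ½ × 0.909 × 75.83² × 17 × 0.101 = 4490 N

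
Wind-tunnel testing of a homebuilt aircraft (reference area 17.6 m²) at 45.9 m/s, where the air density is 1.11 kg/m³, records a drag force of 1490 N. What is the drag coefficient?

CD = 0.0724

From D = ½ρv²S·CD, rearranging gives CD = 2D/(ρv²S).
CD = 2 × 1490 / (1.11 × 45.9² × 17.6) = 0.0724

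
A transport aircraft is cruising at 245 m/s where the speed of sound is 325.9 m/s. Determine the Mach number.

M = v/a = 245 / 325.9 = 0.752

M = 0.752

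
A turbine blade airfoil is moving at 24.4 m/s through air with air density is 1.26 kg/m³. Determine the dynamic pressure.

q = 375 Pa

q = ½ρv² = ½ × 1.26 × 24.4² = 375 Pa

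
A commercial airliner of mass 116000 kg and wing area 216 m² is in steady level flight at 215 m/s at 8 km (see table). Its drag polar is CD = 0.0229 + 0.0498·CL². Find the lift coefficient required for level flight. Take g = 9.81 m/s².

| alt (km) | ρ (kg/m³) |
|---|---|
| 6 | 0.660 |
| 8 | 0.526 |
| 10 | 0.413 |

At 8 km, from the table: ρ = 0.526 kg/m³.
In steady level flight, lift balances weight: W = mg = 116000 × 9.81 = 1.138×10^6 N.
Dynamic pressure q = 0.5 × 0.526 × 215² = 12160 Pa.
Required CL = L/(qS) = 1.138×10^6/(12160·216) = 0.4334.

CL = 0.433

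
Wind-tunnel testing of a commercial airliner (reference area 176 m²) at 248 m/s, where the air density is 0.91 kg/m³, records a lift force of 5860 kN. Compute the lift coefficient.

From L = ½ρv²S·CL, rearranging gives CL = 2L/(ρv²S).
CL = 2 × 5.86×10^6 / (0.91 × 248² × 176) = 1.19

CL = 1.19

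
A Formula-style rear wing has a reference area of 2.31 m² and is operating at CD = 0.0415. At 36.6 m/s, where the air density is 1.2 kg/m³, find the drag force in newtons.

D = 77.1 N

D = ½ρv²S·CD = ½ × 1.2 × 36.6² × 2.31 × 0.0415 = 77.1 N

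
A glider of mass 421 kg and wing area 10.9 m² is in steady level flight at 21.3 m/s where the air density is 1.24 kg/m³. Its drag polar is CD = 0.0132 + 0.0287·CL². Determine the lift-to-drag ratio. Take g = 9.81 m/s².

L/D = 20.6

In steady level flight, lift balances weight: W = mg = 421 × 9.81 = 4130 N.
Dynamic pressure q = 0.5 × 1.24 × 21.3² = 281.3 Pa.
Required CL = L/(qS) = 4130/(281.3·10.9) = 1.347.
CD = 0.0132 + 0.0287 × 1.347² = 0.06528.
L/D = CL/CD = 1.347 / 0.06528 = 20.6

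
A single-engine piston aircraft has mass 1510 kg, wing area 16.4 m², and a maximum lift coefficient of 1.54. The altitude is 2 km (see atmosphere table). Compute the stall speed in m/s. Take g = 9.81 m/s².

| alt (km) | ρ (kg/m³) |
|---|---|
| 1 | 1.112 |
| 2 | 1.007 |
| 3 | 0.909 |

V_stall = 34.1 m/s

At 2 km, from the table: ρ = 1.007 kg/m³.
At stall, lift equals weight: L = W = m·g = 1510 × 9.81 = 14810 N.
From L = ½ρV²S·CL,max = W: V_stall = √(2W/(ρSCL,max)) = √(2·14810/(1.007·16.4·1.54))
V_stall = √1165 = 34.1 m/s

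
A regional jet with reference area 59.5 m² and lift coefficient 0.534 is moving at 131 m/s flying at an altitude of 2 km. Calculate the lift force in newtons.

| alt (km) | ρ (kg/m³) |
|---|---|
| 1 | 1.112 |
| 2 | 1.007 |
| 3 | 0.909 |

L = 2.75×10^5 N

At 2 km, from the table: ρ = 1.007 kg/m³.
Dynamic pressure q = ½ρv² = ½ × 1.007 × 131² = 8641 Pa.
L = q·S·CL = 8641 × 59.5 × 0.534 = 2.75×10^5 N ≈ 275 kN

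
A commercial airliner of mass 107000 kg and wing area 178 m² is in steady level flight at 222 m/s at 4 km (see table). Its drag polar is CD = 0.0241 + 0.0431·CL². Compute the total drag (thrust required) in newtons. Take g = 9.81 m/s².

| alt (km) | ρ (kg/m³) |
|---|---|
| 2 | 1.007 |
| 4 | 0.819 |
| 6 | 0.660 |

D = 99800 N

At 4 km, from the table: ρ = 0.819 kg/m³.
In steady level flight, lift balances weight: W = mg = 107000 × 9.81 = 1.0497×10^6 N.
Dynamic pressure q = 0.5 × 0.819 × 222² = 20180 Pa.
CL = W/(q·S) = 1.0497×10^6 / (20180 × 178) = 0.2922.
CD = 0.0241 + 0.0431 × 0.2922² = 0.02778.
D = q·S·CD = 20180 × 178 × 0.02778 = 99800 N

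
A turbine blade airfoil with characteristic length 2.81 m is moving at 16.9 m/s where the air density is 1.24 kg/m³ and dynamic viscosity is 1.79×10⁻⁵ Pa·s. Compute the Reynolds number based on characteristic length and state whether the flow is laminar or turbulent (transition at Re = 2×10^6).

Re = ρ·v·c/μ = 1.24 × 16.9 × 2.81 / (1.79×10⁻⁵) = 3.29×10^6
Since 3.29×10^6 > 2×10^6, the flow is turbulent.

Re = 3.29×10^6 (turbulent)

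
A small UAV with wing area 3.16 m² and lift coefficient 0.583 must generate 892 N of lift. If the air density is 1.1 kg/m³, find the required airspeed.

v = 29.7 m/s

L = ½ρv²S·CL ⇒ v = √(2L/(ρ·S·CL))
v = √(2 × 892 / (1.1 × 3.16 × 0.583)) = √880.3 = 29.7 m/s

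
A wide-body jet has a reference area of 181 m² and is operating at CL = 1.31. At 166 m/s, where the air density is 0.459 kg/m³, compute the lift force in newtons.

Dynamic pressure q = ½ρv² = ½ × 0.459 × 166² = 6324 Pa.
L = q·S·CL = 6324 × 181 × 1.31 = 1.5×10^6 N ≈ 1500 kN

L = 1.5×10^6 N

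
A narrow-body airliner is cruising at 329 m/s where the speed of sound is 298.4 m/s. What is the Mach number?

M = 1.1

M = v/a = 329 / 298.4 = 1.1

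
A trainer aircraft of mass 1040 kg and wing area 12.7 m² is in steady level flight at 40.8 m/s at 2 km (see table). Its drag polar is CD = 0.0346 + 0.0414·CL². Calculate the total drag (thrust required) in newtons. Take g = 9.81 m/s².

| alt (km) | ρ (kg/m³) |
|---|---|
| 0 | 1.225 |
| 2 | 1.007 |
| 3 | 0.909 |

D = 773 N

At 2 km, from the table: ρ = 1.007 kg/m³.
Level flight ⇒ L = W = m·g = 1040 × 9.81 = 10202 N.
q = ½ρv² = ½ × 1.007 × 40.8² = 838.1 Pa.
CL = W/(q·S) = 10202 / (838.1 × 12.7) = 0.9585.
CD = 0.0346 + 0.0414 × 0.9585² = 0.07263.
D = q·S·CD = 838.1 × 12.7 × 0.07263 = 773.1 N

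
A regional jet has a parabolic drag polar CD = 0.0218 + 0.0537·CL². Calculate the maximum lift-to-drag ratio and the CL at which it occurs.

For CD = CD0 + K·CL², (L/D)max occurs at CL* = √(CD0/K) and equals 1/(2√(K·CD0)).
(L/D)max = 1/(2√(0.0537 × 0.0218)) = 1/(2 × 0.03421) = 14.6
CL* = √(0.0218/0.0537) = 0.637

(L/D)max = 14.6, at CL = 0.637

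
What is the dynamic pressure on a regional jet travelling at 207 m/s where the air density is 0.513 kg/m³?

q = 11000 Pa

q = ½ρv² = ½ × 0.513 × 207² = 11000 Pa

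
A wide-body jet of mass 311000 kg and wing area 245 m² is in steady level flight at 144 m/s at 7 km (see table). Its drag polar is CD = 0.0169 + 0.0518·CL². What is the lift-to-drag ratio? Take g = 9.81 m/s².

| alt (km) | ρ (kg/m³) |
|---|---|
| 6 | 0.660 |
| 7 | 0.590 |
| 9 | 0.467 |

At 7 km, from the table: ρ = 0.590 kg/m³.
In steady level flight, lift balances weight: W = mg = 311000 × 9.81 = 3.0509×10^6 N.
q = ½ρv² = ½ × 0.59 × 144² = 6117 Pa.
Required CL = L/(qS) = 3.0509×10^6/(6117·245) = 2.036.
CD = 0.0169 + 0.0518 × 2.036² = 0.2316.
L/D = CL/CD = 2.036 / 0.2316 = 8.79

L/D = 8.79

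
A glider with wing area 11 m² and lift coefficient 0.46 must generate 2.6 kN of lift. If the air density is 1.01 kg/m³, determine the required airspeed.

v = 31.9 m/s

L = ½ρv²S·CL ⇒ v = √(2L/(ρ·S·CL))
v = √(2 × 2600 / (1.01 × 11 × 0.46)) = √1017 = 31.9 m/s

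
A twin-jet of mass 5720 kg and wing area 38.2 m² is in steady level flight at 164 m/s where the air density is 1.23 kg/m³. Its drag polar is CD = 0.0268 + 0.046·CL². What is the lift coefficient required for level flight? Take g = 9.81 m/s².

CL = 0.0888

Level flight ⇒ L = W = m·g = 5720 × 9.81 = 56113 N.
q = ½ρv² = ½ × 1.23 × 164² = 16540 Pa.
Required CL = L/(qS) = 56113/(16540·38.2) = 0.08881.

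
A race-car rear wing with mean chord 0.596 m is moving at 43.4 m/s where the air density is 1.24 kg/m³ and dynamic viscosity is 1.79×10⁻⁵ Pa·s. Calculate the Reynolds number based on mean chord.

Re = 1.79×10^6

Re = ρ·v·c/μ = 1.24 × 43.4 × 0.596 / (1.79×10⁻⁵) = 1.79×10^6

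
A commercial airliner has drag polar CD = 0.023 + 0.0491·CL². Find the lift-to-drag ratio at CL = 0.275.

L/D = 10.3

CD = 0.023 + 0.0491 × 0.275² = 0.02671
L/D = CL/CD = 0.275 / 0.02671 = 10.3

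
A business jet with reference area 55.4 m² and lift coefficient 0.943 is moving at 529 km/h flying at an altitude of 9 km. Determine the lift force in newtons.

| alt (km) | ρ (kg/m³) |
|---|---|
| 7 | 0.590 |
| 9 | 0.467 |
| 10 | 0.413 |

L = 2.63×10^5 N

At 9 km, from the table: ρ = 0.467 kg/m³.
Convert speed: v = 529 km/h ÷ 3.6 = 146.9 m/s.
L = ½ρv²S·CL = ½ × 0.467 × 146.9² × 55.4 × 0.943 = 2.63×10^5 N ≈ 263 kN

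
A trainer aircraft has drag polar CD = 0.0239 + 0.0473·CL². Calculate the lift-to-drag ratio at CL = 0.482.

L/D = 13.8

CD = 0.0239 + 0.0473 × 0.482² = 0.03489
L/D = CL/CD = 0.482 / 0.03489 = 13.8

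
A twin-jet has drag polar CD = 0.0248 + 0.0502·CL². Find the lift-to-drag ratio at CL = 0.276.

CD = 0.0248 + 0.0502 × 0.276² = 0.02862
L/D = CL/CD = 0.276 / 0.02862 = 9.64

L/D = 9.64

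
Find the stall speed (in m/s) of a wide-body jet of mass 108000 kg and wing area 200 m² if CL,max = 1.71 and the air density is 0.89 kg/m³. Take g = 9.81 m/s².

Stall occurs when L = W at CL,max. W = mg = 108000 × 9.81 = 1.059×10^6 N.
V_stall = √(2W/(ρ·S·CL,max)) = √(2 × 1.059×10^6 / (0.89 × 200 × 1.71))
V_stall = √6962 = 83.4 m/s

V_stall = 83.4 m/s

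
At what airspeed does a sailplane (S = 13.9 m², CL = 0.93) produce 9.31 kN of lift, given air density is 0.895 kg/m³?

v = 40.1 m/s

L = ½ρv²S·CL ⇒ v = √(2L/(ρ·S·CL))
v = √(2 × 9310 / (0.895 × 13.9 × 0.93)) = √1609 = 40.1 m/s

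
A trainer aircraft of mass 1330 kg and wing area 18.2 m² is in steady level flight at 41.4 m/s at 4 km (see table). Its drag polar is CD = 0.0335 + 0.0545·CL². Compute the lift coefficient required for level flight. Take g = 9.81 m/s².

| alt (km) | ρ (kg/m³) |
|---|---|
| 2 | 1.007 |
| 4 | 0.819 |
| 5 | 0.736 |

At 4 km, from the table: ρ = 0.819 kg/m³.
Weight W = mg = 1330 × 9.81 = 13047 N; in level flight L = W.
q = ½ρv² = ½ × 0.819 × 41.4² = 701.9 Pa.
CL = W/(q·S) = 13047 / (701.9 × 18.2) = 1.021.

CL = 1.02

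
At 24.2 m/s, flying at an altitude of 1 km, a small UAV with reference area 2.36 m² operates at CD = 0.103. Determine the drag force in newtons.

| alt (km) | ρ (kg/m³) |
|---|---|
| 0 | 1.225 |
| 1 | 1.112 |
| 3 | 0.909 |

D = 79.2 N

At 1 km, from the table: ρ = 1.112 kg/m³.
D = ½ρv²S·CD = ½ × 1.112 × 24.2² × 2.36 × 0.103 = 79.2 N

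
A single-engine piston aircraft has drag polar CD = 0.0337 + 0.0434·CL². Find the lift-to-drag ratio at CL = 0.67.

L/D = 12.6

CD = 0.0337 + 0.0434 × 0.67² = 0.05318
L/D = CL/CD = 0.67 / 0.05318 = 12.6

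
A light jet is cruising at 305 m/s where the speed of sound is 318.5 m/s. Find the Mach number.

M = 0.958

M = v/a = 305 / 318.5 = 0.958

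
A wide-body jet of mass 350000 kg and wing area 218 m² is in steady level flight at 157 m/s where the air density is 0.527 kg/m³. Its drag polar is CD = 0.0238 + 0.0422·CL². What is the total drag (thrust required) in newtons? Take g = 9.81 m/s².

D = 3.85×10^5 N

In steady level flight, lift balances weight: W = mg = 350000 × 9.81 = 3.4335×10^6 N.
Dynamic pressure q = 0.5 × 0.527 × 157² = 6495 Pa.
Required CL = L/(qS) = 3.4335×10^6/(6495·218) = 2.425.
CD = 0.0238 + 0.0422 × 2.425² = 0.2719.
D = q·S·CD = 6495 × 218 × 0.2719 = 3.851×10^5 N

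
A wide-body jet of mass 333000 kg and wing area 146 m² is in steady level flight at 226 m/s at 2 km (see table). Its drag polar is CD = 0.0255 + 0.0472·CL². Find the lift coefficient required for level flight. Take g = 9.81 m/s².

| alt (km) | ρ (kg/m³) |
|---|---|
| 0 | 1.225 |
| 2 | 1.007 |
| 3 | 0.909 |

At 2 km, from the table: ρ = 1.007 kg/m³.
In steady level flight, lift balances weight: W = mg = 333000 × 9.81 = 3.2667×10^6 N.
q = ½ρv² = ½ × 1.007 × 226² = 25720 Pa.
Required CL = L/(qS) = 3.2667×10^6/(25720·146) = 0.87.

CL = 0.87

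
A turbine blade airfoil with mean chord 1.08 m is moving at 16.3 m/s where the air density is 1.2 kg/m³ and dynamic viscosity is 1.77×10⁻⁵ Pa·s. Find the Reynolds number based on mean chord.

Re = ρ·v·c/μ = 1.2 × 16.3 × 1.08 / (1.77×10⁻⁵) = 1.19×10^6

Re = 1.19×10^6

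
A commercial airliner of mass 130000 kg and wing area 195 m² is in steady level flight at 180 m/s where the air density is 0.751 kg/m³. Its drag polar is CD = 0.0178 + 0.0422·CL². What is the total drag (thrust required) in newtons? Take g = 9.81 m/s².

D = 71200 N

Level flight ⇒ L = W = m·g = 130000 × 9.81 = 1.2753×10^6 N.
q = ½ρv² = ½ × 0.751 × 180² = 12170 Pa.
Required CL = L/(qS) = 1.2753×10^6/(12170·195) = 0.5376.
CD = 0.0178 + 0.0422 × 0.5376² = 0.02999.
D = q·S·CD = 12170 × 195 × 0.02999 = 71160 N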